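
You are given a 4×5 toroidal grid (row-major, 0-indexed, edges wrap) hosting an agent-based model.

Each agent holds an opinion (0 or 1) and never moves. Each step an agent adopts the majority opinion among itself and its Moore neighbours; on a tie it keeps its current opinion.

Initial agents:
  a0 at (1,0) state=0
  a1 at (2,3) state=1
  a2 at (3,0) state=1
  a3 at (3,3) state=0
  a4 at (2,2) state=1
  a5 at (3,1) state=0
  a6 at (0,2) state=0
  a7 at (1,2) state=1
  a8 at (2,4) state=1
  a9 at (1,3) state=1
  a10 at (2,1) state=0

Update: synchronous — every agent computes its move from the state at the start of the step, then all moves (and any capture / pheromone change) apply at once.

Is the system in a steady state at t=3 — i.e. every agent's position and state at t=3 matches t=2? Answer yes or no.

t=1: a0@(1,0):0 a1@(2,3):1 a2@(3,0):1 a3@(3,3):1 a4@(2,2):1 a5@(3,1):0 a6@(0,2):0 a7@(1,2):1 a8@(2,4):1 a9@(1,3):1 a10@(2,1):0
t=2: a0@(1,0):0 a1@(2,3):1 a2@(3,0):1 a3@(3,3):1 a4@(2,2):1 a5@(3,1):0 a6@(0,2):1 a7@(1,2):1 a8@(2,4):1 a9@(1,3):1 a10@(2,1):0
t=3: a0@(1,0):0 a1@(2,3):1 a2@(3,0):1 a3@(3,3):1 a4@(2,2):1 a5@(3,1):1 a6@(0,2):1 a7@(1,2):1 a8@(2,4):1 a9@(1,3):1 a10@(2,1):0

no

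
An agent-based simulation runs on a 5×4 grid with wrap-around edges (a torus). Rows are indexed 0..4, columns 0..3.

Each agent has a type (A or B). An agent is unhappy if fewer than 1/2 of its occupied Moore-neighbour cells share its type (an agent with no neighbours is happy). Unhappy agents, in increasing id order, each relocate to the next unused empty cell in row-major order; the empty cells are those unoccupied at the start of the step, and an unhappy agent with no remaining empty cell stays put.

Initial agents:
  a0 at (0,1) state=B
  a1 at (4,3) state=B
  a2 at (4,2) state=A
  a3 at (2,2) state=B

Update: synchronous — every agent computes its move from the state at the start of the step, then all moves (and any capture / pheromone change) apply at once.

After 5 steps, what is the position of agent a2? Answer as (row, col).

t=1: a0@(0,0):B a1@(0,2):B a2@(0,3):A a3@(2,2):B
t=2: a0@(0,1):B a1@(1,0):B a2@(1,1):A a3@(2,2):B
t=3: a0@(0,1):B a1@(1,0):B a2@(0,0):A a3@(0,2):B
t=4: a0@(0,1):B a1@(1,0):B a2@(0,3):A a3@(0,2):B
t=5: a0@(0,1):B a1@(1,0):B a2@(0,0):A a3@(0,2):B

(0, 0)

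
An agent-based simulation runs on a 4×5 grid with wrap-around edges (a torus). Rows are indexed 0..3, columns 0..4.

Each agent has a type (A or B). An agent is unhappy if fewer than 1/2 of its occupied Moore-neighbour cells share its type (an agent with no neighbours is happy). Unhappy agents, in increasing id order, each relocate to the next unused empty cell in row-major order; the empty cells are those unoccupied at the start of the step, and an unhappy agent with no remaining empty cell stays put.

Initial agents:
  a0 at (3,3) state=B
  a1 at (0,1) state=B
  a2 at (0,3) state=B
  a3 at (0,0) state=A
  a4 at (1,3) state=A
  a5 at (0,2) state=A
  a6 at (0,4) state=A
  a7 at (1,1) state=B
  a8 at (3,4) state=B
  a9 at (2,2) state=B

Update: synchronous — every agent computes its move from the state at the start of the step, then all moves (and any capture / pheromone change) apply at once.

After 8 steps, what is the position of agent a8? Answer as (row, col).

(3, 4)

t=1: a0@(3,3):B a1@(1,0):B a2@(1,2):B a3@(1,4):A a4@(1,3):A a5@(2,0):A a6@(2,1):A a7@(1,1):B a8@(3,4):B a9@(2,2):B
t=2: a0@(3,3):B a1@(0,0):B a2@(1,2):B a3@(1,4):A a4@(0,1):A a5@(0,2):A a6@(0,3):A a7@(1,1):B a8@(3,4):B a9@(2,2):B
t=3: a0@(3,3):B a1@(0,0):B a2@(0,4):B a3@(1,4):A a4@(1,0):A a5@(1,3):A a6@(2,0):A a7@(1,1):B a8@(3,4):B a9@(2,2):B
t=4: a0@(3,3):B a1@(0,0):B a2@(0,4):B a3@(1,4):A a4@(0,1):A a5@(0,2):A a6@(2,0):A a7@(1,1):B a8@(3,4):B a9@(2,2):B
t=5: a0@(3,3):B a1@(0,0):B a2@(0,4):B a3@(0,3):A a4@(1,0):A a5@(1,2):A a6@(1,3):A a7@(2,1):B a8@(3,4):B a9@(2,2):B
t=6: a0@(3,3):B a1@(0,0):B a2@(0,4):B a3@(0,1):A a4@(0,2):A a5@(1,2):A a6@(1,3):A a7@(1,1):B a8@(3,4):B a9@(2,2):B
t=7: a0@(3,3):B a1@(0,0):B a2@(0,4):B a3@(0,1):A a4@(0,2):A a5@(1,2):A a6@(1,3):A a7@(0,3):B a8@(3,4):B a9@(2,2):B
t=8: a0@(3,3):B a1@(0,0):B a2@(0,4):B a3@(0,1):A a4@(0,2):A a5@(1,2):A a6@(1,0):A a7@(0,3):B a8@(3,4):B a9@(1,1):B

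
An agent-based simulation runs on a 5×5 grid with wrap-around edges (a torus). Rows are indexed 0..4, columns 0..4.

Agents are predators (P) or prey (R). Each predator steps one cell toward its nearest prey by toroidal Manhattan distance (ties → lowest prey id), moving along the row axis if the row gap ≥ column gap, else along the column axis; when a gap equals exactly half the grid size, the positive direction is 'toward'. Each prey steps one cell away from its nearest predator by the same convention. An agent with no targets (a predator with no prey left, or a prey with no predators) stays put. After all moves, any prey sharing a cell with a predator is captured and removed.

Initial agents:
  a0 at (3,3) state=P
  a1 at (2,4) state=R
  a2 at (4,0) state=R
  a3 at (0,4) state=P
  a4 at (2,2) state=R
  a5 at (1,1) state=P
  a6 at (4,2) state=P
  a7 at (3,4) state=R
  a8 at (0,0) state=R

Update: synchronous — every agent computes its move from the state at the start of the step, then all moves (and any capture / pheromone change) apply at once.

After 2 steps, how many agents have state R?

t=1: a0@(3,4):P a1@(1,4):R a2@(3,0):R a3@(0,0):P a4@(1,2):R a5@(2,1):P a6@(4,1):P a7@(3,0):R a8@(0,1):R
t=2: a0@(3,0):P a1@(0,4):R a3@(0,1):P a4@(0,2):R a5@(3,1):P a6@(0,1):P a8@(0,2):R

3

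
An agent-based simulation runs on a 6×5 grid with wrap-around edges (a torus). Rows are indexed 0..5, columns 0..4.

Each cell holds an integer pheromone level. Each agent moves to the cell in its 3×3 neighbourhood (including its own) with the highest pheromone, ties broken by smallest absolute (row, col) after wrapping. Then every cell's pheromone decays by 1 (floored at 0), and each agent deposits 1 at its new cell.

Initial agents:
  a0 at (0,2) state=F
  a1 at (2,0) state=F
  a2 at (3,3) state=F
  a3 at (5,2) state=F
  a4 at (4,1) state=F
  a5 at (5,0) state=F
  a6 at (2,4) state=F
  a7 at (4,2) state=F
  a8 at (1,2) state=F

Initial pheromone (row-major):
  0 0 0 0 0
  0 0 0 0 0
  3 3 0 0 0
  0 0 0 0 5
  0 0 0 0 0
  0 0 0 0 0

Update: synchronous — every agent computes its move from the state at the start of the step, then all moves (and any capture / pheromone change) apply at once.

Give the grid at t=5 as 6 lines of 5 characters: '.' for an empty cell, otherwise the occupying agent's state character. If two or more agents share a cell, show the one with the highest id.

.F...
.....
.F...
....F
.....
.....

t=1: a0@(0,1) a1@(3,4) a2@(3,4) a3@(0,1) a4@(3,0) a5@(0,0) a6@(3,4) a7@(3,1) a8@(2,1) | pheromone: 1 2 0 0 0 / 0 0 0 0 0 / 2 3 0 0 0 / 1 1 0 0 7 / 0 0 0 0 0 / 0 0 0 0 0
t=2: a0@(0,1) a1@(3,4) a2@(3,4) a3@(0,1) a4@(3,4) a5@(0,1) a6@(3,4) a7@(2,1) a8@(2,1) | pheromone: 0 4 0 0 0 / 0 0 0 0 0 / 1 4 0 0 0 / 0 0 0 0 10 / 0 0 0 0 0 / 0 0 0 0 0
t=3: a0@(0,1) a1@(3,4) a2@(3,4) a3@(0,1) a4@(3,4) a5@(0,1) a6@(3,4) a7@(2,1) a8@(2,1) | pheromone: 0 6 0 0 0 / 0 0 0 0 0 / 0 5 0 0 0 / 0 0 0 0 13 / 0 0 0 0 0 / 0 0 0 0 0
t=4: a0@(0,1) a1@(3,4) a2@(3,4) a3@(0,1) a4@(3,4) a5@(0,1) a6@(3,4) a7@(2,1) a8@(2,1) | pheromone: 0 8 0 0 0 / 0 0 0 0 0 / 0 6 0 0 0 / 0 0 0 0 16 / 0 0 0 0 0 / 0 0 0 0 0
t=5: a0@(0,1) a1@(3,4) a2@(3,4) a3@(0,1) a4@(3,4) a5@(0,1) a6@(3,4) a7@(2,1) a8@(2,1) | pheromone: 0 10 0 0 0 / 0 0 0 0 0 / 0 7 0 0 0 / 0 0 0 0 19 / 0 0 0 0 0 / 0 0 0 0 0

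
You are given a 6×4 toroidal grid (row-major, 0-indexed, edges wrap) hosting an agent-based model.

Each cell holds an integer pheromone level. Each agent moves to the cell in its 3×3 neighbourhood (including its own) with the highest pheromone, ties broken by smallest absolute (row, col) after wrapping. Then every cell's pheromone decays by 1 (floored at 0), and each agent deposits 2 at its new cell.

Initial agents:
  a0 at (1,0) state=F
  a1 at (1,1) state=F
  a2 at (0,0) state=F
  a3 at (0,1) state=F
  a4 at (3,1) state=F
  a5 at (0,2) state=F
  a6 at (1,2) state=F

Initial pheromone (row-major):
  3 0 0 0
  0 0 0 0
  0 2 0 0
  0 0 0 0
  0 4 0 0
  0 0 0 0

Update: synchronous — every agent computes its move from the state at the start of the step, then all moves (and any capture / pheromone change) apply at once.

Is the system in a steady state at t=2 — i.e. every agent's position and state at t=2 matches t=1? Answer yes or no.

no

t=1: a0@(0,0) a1@(0,0) a2@(0,0) a3@(0,0) a4@(4,1) a5@(0,1) a6@(2,1) | pheromone: 10 2 0 0 / 0 0 0 0 / 0 3 0 0 / 0 0 0 0 / 0 5 0 0 / 0 0 0 0
t=2: a0@(0,0) a1@(0,0) a2@(0,0) a3@(0,0) a4@(4,1) a5@(0,0) a6@(2,1) | pheromone: 19 1 0 0 / 0 0 0 0 / 0 4 0 0 / 0 0 0 0 / 0 6 0 0 / 0 0 0 0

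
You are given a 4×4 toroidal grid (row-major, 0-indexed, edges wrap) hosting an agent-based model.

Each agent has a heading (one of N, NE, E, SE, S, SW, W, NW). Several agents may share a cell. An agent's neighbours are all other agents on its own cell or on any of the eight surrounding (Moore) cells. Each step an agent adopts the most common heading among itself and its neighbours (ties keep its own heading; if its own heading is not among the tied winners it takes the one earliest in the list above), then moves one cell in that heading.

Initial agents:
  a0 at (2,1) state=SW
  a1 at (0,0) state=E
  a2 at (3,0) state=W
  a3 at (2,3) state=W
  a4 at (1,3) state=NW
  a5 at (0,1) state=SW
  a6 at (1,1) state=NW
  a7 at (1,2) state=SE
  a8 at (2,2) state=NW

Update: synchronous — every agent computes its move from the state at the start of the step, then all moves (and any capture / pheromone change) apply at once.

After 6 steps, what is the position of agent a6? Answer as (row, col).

t=1: a0@(1,0):NW a1@(3,3):NW a2@(3,3):W a3@(2,2):W a4@(0,2):NW a5@(1,0):SW a6@(0,0):NW a7@(0,1):NW a8@(1,1):NW
t=2: a0@(0,3):NW a1@(2,2):NW a2@(2,2):NW a3@(2,1):W a4@(3,1):NW a5@(0,3):NW a6@(3,3):NW a7@(3,0):NW a8@(0,0):NW
t=3: a0@(3,2):NW a1@(1,1):NW a2@(1,1):NW a3@(1,0):NW a4@(2,0):NW a5@(3,2):NW a6@(2,2):NW a7@(2,3):NW a8@(3,3):NW
t=4: a0@(2,1):NW a1@(0,0):NW a2@(0,0):NW a3@(0,3):NW a4@(1,3):NW a5@(2,1):NW a6@(1,1):NW a7@(1,2):NW a8@(2,2):NW
t=5: a0@(1,0):NW a1@(3,3):NW a2@(3,3):NW a3@(3,2):NW a4@(0,2):NW a5@(1,0):NW a6@(0,0):NW a7@(0,1):NW a8@(1,1):NW
t=6: a0@(0,3):NW a1@(2,2):NW a2@(2,2):NW a3@(2,1):NW a4@(3,1):NW a5@(0,3):NW a6@(3,3):NW a7@(3,0):NW a8@(0,0):NW

(3, 3)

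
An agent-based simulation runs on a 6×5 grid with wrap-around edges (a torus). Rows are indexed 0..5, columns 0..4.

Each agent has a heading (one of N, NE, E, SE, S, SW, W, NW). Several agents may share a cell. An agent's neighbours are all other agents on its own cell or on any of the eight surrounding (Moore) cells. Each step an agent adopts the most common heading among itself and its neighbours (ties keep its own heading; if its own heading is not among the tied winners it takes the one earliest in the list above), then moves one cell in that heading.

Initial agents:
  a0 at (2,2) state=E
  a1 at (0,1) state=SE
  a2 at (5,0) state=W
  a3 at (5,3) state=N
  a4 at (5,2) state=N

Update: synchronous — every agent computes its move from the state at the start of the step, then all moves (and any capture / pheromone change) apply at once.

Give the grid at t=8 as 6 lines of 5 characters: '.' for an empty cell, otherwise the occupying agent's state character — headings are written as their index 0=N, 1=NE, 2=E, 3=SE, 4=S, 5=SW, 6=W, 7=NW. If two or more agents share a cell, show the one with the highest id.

.....
.....
2..0.
..000
.....
.....

t=1: a0@(2,3):E a1@(1,2):SE a2@(5,4):W a3@(4,3):N a4@(4,2):N
t=2: a0@(2,4):E a1@(2,3):SE a2@(5,3):W a3@(3,3):N a4@(3,2):N
t=3: a0@(2,0):E a1@(1,3):N a2@(5,2):W a3@(2,3):N a4@(2,2):N
t=4: a0@(2,1):E a1@(0,3):N a2@(5,1):W a3@(1,3):N a4@(1,2):N
t=5: a0@(2,2):E a1@(5,3):N a2@(5,0):W a3@(0,3):N a4@(0,2):N
t=6: a0@(2,3):E a1@(4,3):N a2@(5,4):W a3@(5,3):N a4@(5,2):N
t=7: a0@(2,4):E a1@(3,3):N a2@(4,4):N a3@(4,3):N a4@(4,2):N
t=8: a0@(2,0):E a1@(2,3):N a2@(3,4):N a3@(3,3):N a4@(3,2):N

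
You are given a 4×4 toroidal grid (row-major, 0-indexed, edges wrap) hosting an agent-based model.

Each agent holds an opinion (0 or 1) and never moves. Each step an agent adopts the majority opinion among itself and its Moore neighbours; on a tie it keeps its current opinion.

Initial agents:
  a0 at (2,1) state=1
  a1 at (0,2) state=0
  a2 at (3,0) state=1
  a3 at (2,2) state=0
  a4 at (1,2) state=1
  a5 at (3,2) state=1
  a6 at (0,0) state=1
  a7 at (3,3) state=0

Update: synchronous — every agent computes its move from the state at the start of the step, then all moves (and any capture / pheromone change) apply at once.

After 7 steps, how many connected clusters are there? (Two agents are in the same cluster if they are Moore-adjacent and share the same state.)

2

t=1: a0@(2,1):1 a1@(0,2):0 a2@(3,0):1 a3@(2,2):1 a4@(1,2):1 a5@(3,2):0 a6@(0,0):1 a7@(3,3):0
t=2: (unchanged — steady state)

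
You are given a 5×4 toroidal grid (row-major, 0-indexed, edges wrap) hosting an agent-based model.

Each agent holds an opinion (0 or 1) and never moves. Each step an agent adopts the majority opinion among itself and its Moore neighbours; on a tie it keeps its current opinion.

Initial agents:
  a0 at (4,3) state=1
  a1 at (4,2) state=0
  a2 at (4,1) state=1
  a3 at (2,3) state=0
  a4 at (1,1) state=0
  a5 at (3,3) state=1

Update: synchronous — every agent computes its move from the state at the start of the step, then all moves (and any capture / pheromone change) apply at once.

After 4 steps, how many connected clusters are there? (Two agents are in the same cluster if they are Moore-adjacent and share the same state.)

3

t=1: a0@(4,3):1 a1@(4,2):1 a2@(4,1):1 a3@(2,3):0 a4@(1,1):0 a5@(3,3):1
t=2: (unchanged — steady state)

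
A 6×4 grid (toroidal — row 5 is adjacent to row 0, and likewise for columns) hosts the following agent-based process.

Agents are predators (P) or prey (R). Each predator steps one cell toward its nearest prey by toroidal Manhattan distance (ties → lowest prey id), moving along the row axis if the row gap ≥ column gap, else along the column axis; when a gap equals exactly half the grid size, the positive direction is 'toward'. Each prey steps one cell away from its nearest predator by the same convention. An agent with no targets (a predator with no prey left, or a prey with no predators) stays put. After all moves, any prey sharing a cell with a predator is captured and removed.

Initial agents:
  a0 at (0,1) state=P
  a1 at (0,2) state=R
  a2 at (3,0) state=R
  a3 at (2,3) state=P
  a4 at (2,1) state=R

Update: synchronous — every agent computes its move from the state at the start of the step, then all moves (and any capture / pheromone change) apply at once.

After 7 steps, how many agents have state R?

t=1: a0@(0,2):P a1@(0,3):R a2@(4,0):R a3@(3,3):P a4@(3,1):R
t=2: a0@(0,3):P a1@(0,0):R a2@(5,0):R a3@(4,3):P a4@(3,0):R
t=3: a0@(0,0):P a1@(0,1):R a2@(4,0):R a3@(5,3):P a4@(2,0):R
t=4: a0@(0,1):P a1@(0,2):R a2@(3,0):R a3@(4,3):P a4@(3,0):R
t=5: a0@(0,2):P a1@(0,3):R a2@(2,0):R a3@(3,3):P a4@(2,0):R
t=6: a0@(0,3):P a1@(0,0):R a2@(1,0):R a3@(2,3):P a4@(1,0):R
t=7: a0@(0,0):P a1@(0,1):R a2@(2,0):R a3@(1,3):P a4@(2,0):R

3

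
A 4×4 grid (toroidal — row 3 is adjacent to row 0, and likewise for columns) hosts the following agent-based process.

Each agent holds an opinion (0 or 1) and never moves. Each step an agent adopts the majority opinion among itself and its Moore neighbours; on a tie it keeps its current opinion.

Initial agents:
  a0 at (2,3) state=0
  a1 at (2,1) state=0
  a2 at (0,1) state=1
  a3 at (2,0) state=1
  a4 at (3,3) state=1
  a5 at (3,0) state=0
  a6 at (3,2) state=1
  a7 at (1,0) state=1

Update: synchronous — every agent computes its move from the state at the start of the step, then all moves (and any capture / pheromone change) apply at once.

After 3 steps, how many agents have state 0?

t=1: a0@(2,3):1 a1@(2,1):1 a2@(0,1):1 a3@(2,0):1 a4@(3,3):1 a5@(3,0):0 a6@(3,2):1 a7@(1,0):1
t=2: a0@(2,3):1 a1@(2,1):1 a2@(0,1):1 a3@(2,0):1 a4@(3,3):1 a5@(3,0):1 a6@(3,2):1 a7@(1,0):1
t=3: (unchanged — steady state)

0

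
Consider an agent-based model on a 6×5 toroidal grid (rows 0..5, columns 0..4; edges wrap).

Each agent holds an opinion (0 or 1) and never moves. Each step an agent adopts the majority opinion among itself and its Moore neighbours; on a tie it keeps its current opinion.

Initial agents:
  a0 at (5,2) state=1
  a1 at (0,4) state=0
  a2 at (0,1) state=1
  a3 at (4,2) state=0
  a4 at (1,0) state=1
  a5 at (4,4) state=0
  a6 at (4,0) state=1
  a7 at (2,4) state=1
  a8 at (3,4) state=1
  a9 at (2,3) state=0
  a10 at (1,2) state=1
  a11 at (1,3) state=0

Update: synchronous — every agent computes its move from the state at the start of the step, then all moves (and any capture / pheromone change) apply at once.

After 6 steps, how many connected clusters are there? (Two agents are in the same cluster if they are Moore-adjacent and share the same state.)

t=1: a0@(5,2):1 a1@(0,4):0 a2@(0,1):1 a3@(4,2):0 a4@(1,0):1 a5@(4,4):1 a6@(4,0):1 a7@(2,4):1 a8@(3,4):1 a9@(2,3):1 a10@(1,2):1 a11@(1,3):0
t=2: a0@(5,2):1 a1@(0,4):0 a2@(0,1):1 a3@(4,2):0 a4@(1,0):1 a5@(4,4):1 a6@(4,0):1 a7@(2,4):1 a8@(3,4):1 a9@(2,3):1 a10@(1,2):1 a11@(1,3):1
t=3: a0@(5,2):1 a1@(0,4):1 a2@(0,1):1 a3@(4,2):0 a4@(1,0):1 a5@(4,4):1 a6@(4,0):1 a7@(2,4):1 a8@(3,4):1 a9@(2,3):1 a10@(1,2):1 a11@(1,3):1
t=4: (unchanged — steady state)

2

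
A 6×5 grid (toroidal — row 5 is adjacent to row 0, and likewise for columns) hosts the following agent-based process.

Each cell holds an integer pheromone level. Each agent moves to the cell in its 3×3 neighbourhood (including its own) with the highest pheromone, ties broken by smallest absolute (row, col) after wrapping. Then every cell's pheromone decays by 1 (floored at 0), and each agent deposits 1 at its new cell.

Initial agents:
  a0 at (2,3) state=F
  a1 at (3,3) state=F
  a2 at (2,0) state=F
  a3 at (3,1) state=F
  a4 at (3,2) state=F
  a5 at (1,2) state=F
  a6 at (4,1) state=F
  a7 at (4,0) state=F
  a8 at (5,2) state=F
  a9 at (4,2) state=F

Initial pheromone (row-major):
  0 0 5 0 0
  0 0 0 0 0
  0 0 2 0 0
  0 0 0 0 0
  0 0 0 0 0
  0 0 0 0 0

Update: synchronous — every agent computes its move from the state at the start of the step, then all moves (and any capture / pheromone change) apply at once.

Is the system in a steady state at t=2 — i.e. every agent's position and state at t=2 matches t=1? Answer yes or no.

no

t=1: a0@(2,2) a1@(2,2) a2@(1,0) a3@(2,2) a4@(2,2) a5@(0,2) a6@(3,0) a7@(3,0) a8@(0,2) a9@(3,1) | pheromone: 0 0 6 0 0 / 1 0 0 0 0 / 0 0 5 0 0 / 2 1 0 0 0 / 0 0 0 0 0 / 0 0 0 0 0
t=2: a0@(2,2) a1@(2,2) a2@(1,0) a3@(2,2) a4@(2,2) a5@(0,2) a6@(3,0) a7@(3,0) a8@(0,2) a9@(2,2) | pheromone: 0 0 7 0 0 / 1 0 0 0 0 / 0 0 9 0 0 / 3 0 0 0 0 / 0 0 0 0 0 / 0 0 0 0 0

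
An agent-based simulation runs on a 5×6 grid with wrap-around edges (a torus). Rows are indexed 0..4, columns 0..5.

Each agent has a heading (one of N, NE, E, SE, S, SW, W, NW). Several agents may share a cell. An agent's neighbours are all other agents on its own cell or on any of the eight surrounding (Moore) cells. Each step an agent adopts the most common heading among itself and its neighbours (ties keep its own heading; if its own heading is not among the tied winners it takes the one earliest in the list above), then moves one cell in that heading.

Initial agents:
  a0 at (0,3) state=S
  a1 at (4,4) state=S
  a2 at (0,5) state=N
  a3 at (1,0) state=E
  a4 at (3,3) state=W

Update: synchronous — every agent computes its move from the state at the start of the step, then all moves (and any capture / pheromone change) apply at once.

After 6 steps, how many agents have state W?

1

t=1: a0@(1,3):S a1@(0,4):S a2@(4,5):N a3@(1,1):E a4@(3,2):W
t=2: a0@(2,3):S a1@(1,4):S a2@(3,5):N a3@(1,2):E a4@(3,1):W
t=3: a0@(3,3):S a1@(2,4):S a2@(2,5):N a3@(1,3):E a4@(3,0):W
t=4: a0@(4,3):S a1@(3,4):S a2@(1,5):N a3@(1,4):E a4@(3,5):W
t=5: a0@(0,3):S a1@(4,4):S a2@(0,5):N a3@(1,5):E a4@(3,4):W
t=6: a0@(1,3):S a1@(0,4):S a2@(4,5):N a3@(1,0):E a4@(3,3):W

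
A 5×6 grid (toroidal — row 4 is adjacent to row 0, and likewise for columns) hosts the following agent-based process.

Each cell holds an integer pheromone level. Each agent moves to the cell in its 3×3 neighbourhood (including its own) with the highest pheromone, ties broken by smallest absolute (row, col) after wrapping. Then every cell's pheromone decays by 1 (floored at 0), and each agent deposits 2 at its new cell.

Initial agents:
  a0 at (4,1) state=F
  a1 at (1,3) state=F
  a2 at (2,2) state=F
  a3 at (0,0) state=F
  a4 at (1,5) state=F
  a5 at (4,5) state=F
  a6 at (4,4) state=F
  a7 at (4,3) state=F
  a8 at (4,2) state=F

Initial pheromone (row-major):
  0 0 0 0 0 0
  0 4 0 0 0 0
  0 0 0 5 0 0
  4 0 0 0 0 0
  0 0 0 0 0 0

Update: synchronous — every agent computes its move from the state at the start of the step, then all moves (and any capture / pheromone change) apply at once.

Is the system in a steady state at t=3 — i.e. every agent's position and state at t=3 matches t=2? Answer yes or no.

no

t=1: a0@(3,0) a1@(2,3) a2@(2,3) a3@(1,1) a4@(0,0) a5@(3,0) a6@(0,3) a7@(0,2) a8@(0,1) | pheromone: 2 2 2 2 0 0 / 0 5 0 0 0 0 / 0 0 0 8 0 0 / 7 0 0 0 0 0 / 0 0 0 0 0 0
t=2: a0@(3,0) a1@(2,3) a2@(2,3) a3@(1,1) a4@(1,1) a5@(3,0) a6@(0,2) a7@(1,1) a8@(1,1) | pheromone: 1 1 3 1 0 0 / 0 12 0 0 0 0 / 0 0 0 11 0 0 / 10 0 0 0 0 0 / 0 0 0 0 0 0
t=3: a0@(3,0) a1@(2,3) a2@(2,3) a3@(1,1) a4@(1,1) a5@(3,0) a6@(1,1) a7@(1,1) a8@(1,1) | pheromone: 0 0 2 0 0 0 / 0 21 0 0 0 0 / 0 0 0 14 0 0 / 13 0 0 0 0 0 / 0 0 0 0 0 0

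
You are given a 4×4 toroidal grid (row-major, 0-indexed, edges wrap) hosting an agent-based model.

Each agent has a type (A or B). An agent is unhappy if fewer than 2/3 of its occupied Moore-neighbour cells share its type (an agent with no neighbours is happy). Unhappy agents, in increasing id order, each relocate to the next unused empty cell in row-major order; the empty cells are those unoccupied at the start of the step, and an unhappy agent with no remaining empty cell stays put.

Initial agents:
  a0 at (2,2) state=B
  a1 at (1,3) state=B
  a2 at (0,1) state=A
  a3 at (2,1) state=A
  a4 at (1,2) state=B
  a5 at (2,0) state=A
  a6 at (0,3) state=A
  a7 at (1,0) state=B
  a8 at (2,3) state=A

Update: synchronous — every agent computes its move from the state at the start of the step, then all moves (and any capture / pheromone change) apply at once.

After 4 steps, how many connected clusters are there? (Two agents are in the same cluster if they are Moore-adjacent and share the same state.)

t=1: a0@(0,0):B a1@(0,2):B a2@(1,1):A a3@(3,0):A a4@(3,1):B a5@(3,2):A a6@(3,3):A a7@(1,0):B a8@(2,3):A
t=2: a0@(0,1):B a1@(0,3):B a2@(1,2):A a3@(1,3):A a4@(2,0):B a5@(2,1):A a6@(2,2):A a7@(1,0):B a8@(2,3):A
t=3: a0@(0,0):B a1@(0,2):B a2@(1,2):A a3@(1,1):A a4@(3,0):B a5@(3,1):A a6@(2,2):A a7@(3,2):B a8@(3,3):A
t=4: a0@(0,1):B a1@(0,3):B a2@(1,2):A a3@(1,0):A a4@(1,3):B a5@(2,0):A a6@(2,2):A a7@(2,1):B a8@(2,3):A

4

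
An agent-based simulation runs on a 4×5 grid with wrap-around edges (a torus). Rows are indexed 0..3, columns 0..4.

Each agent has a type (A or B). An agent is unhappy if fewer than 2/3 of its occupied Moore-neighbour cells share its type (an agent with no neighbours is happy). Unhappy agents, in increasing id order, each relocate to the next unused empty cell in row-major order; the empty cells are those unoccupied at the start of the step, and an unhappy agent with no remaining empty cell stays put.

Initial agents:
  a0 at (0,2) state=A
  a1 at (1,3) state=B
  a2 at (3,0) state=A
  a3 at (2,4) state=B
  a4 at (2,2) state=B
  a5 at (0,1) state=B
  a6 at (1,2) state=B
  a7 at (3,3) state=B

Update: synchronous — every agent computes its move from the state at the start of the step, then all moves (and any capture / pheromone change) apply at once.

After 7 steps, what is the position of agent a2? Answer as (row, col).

t=1: a0@(0,0):A a1@(1,3):B a2@(0,3):A a3@(2,4):B a4@(2,2):B a5@(0,4):B a6@(1,2):B a7@(3,3):B
t=2: a0@(0,1):A a1@(1,3):B a2@(0,2):A a3@(2,4):B a4@(2,2):B a5@(1,0):B a6@(1,2):B a7@(3,3):B
t=3: a0@(0,0):A a1@(1,3):B a2@(0,3):A a3@(2,4):B a4@(2,2):B a5@(0,4):B a6@(1,1):B a7@(3,3):B
t=4: a0@(0,1):A a1@(1,3):B a2@(0,2):A a3@(2,4):B a4@(2,2):B a5@(1,0):B a6@(1,2):B a7@(3,3):B
t=5: a0@(0,0):A a1@(1,3):B a2@(0,3):A a3@(2,4):B a4@(2,2):B a5@(0,4):B a6@(1,1):B a7@(3,3):B
t=6: a0@(0,1):A a1@(1,3):B a2@(0,2):A a3@(2,4):B a4@(2,2):B a5@(1,0):B a6@(1,2):B a7@(3,3):B
t=7: a0@(0,0):A a1@(1,3):B a2@(0,3):A a3@(2,4):B a4@(2,2):B a5@(0,4):B a6@(1,1):B a7@(3,3):B

(0, 3)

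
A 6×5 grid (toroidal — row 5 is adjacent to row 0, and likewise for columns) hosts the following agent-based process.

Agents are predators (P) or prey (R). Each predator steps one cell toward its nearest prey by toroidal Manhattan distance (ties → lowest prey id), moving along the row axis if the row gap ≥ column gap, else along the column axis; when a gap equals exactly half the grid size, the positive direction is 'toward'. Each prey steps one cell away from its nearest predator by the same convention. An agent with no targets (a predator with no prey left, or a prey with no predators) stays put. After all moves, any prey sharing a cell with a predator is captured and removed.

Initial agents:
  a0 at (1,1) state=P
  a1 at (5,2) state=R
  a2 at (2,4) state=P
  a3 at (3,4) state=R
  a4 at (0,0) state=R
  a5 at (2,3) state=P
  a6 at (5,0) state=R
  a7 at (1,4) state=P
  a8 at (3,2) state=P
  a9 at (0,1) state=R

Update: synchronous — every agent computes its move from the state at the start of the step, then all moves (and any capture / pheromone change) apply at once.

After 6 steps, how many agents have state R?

5

t=1: a0@(0,1):P a1@(0,2):R a2@(3,4):P a3@(4,4):R a4@(5,0):R a5@(3,3):P a6@(4,0):R a7@(2,4):P a8@(4,2):P a9@(5,1):R
t=2: a0@(0,2):P a1@(0,3):R a2@(4,4):P a3@(5,4):R a4@(4,0):R a5@(4,3):P a6@(5,0):R a7@(3,4):P a8@(5,2):P a9@(4,1):R
t=3: a0@(0,3):P a1@(0,4):R a2@(5,4):P a3@(0,4):R a4@(4,1):R a5@(5,3):P a6@(0,0):R a7@(4,4):P a8@(0,2):P a9@(4,2):R
t=4: a0@(0,4):P a1@(0,0):R a2@(0,4):P a3@(0,0):R a4@(4,2):R a5@(0,3):P a6@(0,1):R a7@(5,4):P a8@(0,3):P a9@(3,2):R
t=5: a0@(0,0):P a1@(0,1):R a2@(0,0):P a3@(0,1):R a4@(3,2):R a5@(0,4):P a6@(0,2):R a7@(0,4):P a8@(0,4):P a9@(2,2):R
t=6: a0@(0,1):P a1@(0,2):R a2@(0,1):P a3@(0,2):R a4@(2,2):R a5@(0,0):P a6@(0,3):R a7@(0,0):P a8@(0,0):P a9@(3,2):R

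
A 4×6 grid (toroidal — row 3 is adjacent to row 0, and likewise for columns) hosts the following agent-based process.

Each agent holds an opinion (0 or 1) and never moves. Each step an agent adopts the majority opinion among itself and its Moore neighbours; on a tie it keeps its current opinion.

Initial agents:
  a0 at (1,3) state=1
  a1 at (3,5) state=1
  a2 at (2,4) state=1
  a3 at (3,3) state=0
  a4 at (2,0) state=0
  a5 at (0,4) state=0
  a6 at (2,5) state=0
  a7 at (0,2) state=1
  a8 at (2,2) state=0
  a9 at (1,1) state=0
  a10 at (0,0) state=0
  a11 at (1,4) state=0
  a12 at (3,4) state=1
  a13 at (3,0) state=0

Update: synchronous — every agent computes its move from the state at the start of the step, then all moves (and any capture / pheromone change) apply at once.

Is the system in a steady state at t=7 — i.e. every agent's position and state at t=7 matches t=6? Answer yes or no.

t=1: a0@(1,3):1 a1@(3,5):0 a2@(2,4):1 a3@(3,3):0 a4@(2,0):0 a5@(0,4):0 a6@(2,5):0 a7@(0,2):1 a8@(2,2):0 a9@(1,1):0 a10@(0,0):0 a11@(1,4):0 a12@(3,4):1 a13@(3,0):0
t=2: a0@(1,3):1 a1@(3,5):0 a2@(2,4):0 a3@(3,3):0 a4@(2,0):0 a5@(0,4):0 a6@(2,5):0 a7@(0,2):1 a8@(2,2):0 a9@(1,1):0 a10@(0,0):0 a11@(1,4):0 a12@(3,4):0 a13@(3,0):0
t=3: a0@(1,3):0 a1@(3,5):0 a2@(2,4):0 a3@(3,3):0 a4@(2,0):0 a5@(0,4):0 a6@(2,5):0 a7@(0,2):1 a8@(2,2):0 a9@(1,1):0 a10@(0,0):0 a11@(1,4):0 a12@(3,4):0 a13@(3,0):0
t=4: a0@(1,3):0 a1@(3,5):0 a2@(2,4):0 a3@(3,3):0 a4@(2,0):0 a5@(0,4):0 a6@(2,5):0 a7@(0,2):0 a8@(2,2):0 a9@(1,1):0 a10@(0,0):0 a11@(1,4):0 a12@(3,4):0 a13@(3,0):0
t=5: (unchanged — steady state)

yes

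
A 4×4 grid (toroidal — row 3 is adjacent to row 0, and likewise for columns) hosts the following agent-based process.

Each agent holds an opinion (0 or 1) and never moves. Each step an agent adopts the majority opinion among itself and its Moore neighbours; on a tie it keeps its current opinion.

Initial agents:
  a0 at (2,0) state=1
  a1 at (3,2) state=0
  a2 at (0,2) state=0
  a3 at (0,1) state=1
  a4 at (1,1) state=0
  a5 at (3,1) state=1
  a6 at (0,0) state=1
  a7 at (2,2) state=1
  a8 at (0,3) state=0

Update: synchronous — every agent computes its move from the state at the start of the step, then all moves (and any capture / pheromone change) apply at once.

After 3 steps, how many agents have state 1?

t=1: a0@(2,0):1 a1@(3,2):0 a2@(0,2):0 a3@(0,1):1 a4@(1,1):1 a5@(3,1):1 a6@(0,0):1 a7@(2,2):1 a8@(0,3):0
t=2: (unchanged — steady state)

6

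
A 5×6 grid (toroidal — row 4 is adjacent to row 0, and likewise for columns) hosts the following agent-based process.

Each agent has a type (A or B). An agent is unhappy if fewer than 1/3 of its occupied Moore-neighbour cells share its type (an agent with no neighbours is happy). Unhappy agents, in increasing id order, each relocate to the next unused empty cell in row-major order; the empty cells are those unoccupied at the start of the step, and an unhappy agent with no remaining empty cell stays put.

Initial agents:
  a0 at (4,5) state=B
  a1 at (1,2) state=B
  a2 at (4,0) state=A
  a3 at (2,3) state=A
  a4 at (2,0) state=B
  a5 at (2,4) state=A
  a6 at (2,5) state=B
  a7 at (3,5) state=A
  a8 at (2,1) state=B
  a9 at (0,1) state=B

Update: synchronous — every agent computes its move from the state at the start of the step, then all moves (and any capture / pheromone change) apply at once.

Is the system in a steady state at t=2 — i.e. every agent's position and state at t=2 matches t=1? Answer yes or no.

t=1: a0@(0,0):B a1@(1,2):B a2@(4,0):A a3@(2,3):A a4@(2,0):B a5@(2,4):A a6@(2,5):B a7@(3,5):A a8@(2,1):B a9@(0,1):B
t=2: (unchanged — steady state)

yes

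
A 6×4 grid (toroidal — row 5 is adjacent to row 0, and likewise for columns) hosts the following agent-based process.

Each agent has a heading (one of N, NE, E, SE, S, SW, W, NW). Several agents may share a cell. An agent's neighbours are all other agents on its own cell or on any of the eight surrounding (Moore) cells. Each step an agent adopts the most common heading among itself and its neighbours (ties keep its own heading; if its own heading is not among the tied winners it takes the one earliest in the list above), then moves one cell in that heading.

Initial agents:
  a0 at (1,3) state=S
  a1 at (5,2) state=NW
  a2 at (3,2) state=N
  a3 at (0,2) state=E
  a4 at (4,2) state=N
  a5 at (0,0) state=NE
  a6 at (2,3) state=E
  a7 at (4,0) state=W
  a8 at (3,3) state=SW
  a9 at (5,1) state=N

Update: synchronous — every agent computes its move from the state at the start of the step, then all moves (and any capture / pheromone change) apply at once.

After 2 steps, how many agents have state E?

3

t=1: a0@(1,0):E a1@(4,2):N a2@(2,2):N a3@(0,3):E a4@(3,2):N a5@(5,1):NE a6@(2,0):E a7@(4,3):W a8@(2,3):N a9@(4,1):N
t=2: a0@(1,1):E a1@(3,2):N a2@(1,2):N a3@(0,0):E a4@(2,2):N a5@(4,1):N a6@(2,1):E a7@(3,3):N a8@(1,3):N a9@(3,1):N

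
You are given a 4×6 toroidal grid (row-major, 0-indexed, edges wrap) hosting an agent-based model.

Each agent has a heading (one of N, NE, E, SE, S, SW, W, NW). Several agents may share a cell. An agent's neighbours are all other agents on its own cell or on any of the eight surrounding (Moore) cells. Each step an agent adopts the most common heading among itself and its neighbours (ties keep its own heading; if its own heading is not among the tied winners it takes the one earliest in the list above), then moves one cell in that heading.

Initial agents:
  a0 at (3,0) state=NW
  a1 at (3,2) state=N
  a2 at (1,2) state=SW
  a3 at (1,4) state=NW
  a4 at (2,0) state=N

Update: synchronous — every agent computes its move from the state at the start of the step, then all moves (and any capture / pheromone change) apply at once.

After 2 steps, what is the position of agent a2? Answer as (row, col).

t=1: a0@(2,5):NW a1@(2,2):N a2@(2,1):SW a3@(0,3):NW a4@(1,0):N
t=2: a0@(1,4):NW a1@(1,2):N a2@(1,1):N a3@(3,2):NW a4@(0,0):N

(1, 1)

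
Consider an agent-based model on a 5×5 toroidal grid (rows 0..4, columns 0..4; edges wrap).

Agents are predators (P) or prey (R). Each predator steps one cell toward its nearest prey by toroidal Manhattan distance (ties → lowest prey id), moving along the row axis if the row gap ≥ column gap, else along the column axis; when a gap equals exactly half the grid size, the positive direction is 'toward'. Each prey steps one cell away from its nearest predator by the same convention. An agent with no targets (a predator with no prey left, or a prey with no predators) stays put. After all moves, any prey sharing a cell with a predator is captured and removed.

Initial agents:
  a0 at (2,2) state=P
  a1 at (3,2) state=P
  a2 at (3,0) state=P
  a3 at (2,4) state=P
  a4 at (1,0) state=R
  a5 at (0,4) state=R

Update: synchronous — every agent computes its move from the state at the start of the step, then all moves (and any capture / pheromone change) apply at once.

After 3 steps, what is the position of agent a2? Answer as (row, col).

(0, 0)

t=1: a0@(2,1):P a1@(2,2):P a2@(2,0):P a3@(1,4):P a4@(0,0):R a5@(4,4):R
t=2: a0@(1,1):P a1@(1,2):P a2@(1,0):P a3@(0,4):P a4@(4,0):R a5@(3,4):R
t=3: a0@(0,1):P a1@(0,2):P a2@(0,0):P a3@(4,4):P a4@(3,0):R a5@(2,4):R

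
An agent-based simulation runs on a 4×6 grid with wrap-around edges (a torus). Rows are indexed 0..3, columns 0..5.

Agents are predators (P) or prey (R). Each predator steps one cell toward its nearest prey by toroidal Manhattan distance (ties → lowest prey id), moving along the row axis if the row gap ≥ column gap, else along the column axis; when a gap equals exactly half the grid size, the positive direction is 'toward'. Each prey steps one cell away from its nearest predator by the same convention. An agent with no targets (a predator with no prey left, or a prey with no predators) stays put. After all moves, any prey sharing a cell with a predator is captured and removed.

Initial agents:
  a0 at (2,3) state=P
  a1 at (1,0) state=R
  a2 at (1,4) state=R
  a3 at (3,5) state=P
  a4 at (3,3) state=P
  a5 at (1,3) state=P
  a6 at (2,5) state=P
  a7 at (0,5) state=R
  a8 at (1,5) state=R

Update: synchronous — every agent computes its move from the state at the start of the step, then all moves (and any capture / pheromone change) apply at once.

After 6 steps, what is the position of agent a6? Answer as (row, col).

t=1: a0@(1,3):P a1@(0,0):R a3@(0,5):P a4@(0,3):P a5@(1,4):P a6@(1,5):P
t=2: a0@(1,4):P a1@(0,1):R a3@(0,0):P a4@(0,4):P a5@(1,5):P a6@(0,5):P
t=3: a0@(1,5):P a1@(0,2):R a3@(0,1):P a4@(0,5):P a5@(1,0):P a6@(0,0):P
t=4: a0@(1,0):P a1@(0,3):R a3@(0,2):P a4@(0,0):P a5@(1,1):P a6@(0,1):P
t=5: a0@(1,1):P a1@(0,4):R a3@(0,3):P a4@(0,1):P a5@(1,2):P a6@(0,2):P
t=6: a0@(1,2):P a1@(0,5):R a3@(0,4):P a4@(0,2):P a5@(1,3):P a6@(0,3):P

(0, 3)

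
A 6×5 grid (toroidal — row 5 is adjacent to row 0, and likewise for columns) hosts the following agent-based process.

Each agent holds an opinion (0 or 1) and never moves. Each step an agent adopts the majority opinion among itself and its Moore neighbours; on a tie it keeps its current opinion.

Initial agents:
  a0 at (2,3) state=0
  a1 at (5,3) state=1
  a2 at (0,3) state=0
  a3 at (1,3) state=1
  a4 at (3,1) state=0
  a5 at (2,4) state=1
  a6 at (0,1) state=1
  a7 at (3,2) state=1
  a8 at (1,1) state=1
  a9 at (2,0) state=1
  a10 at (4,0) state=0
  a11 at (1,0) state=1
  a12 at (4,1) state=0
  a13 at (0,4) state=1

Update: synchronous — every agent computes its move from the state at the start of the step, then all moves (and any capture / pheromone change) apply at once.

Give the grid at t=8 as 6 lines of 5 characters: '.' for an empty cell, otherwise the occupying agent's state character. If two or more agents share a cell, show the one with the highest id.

t=1: a0@(2,3):1 a1@(5,3):1 a2@(0,3):1 a3@(1,3):1 a4@(3,1):0 a5@(2,4):1 a6@(0,1):1 a7@(3,2):0 a8@(1,1):1 a9@(2,0):1 a10@(4,0):0 a11@(1,0):1 a12@(4,1):0 a13@(0,4):1
t=2: (unchanged — steady state)

.1.11
11.1.
1..11
.00..
00...
...1.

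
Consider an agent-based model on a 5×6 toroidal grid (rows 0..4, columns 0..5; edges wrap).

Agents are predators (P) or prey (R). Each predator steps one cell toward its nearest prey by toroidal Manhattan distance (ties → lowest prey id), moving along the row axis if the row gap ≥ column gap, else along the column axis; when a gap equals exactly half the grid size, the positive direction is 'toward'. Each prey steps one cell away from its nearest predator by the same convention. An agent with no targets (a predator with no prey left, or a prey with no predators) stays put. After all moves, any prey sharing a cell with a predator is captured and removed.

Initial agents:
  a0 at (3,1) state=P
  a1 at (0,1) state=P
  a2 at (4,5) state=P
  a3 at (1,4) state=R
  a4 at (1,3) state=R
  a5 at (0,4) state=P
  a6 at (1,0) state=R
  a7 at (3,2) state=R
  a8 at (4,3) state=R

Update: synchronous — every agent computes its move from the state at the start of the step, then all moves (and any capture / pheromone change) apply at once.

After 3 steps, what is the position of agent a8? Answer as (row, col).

t=1: a0@(3,2):P a1@(1,1):P a2@(4,4):P a3@(2,4):R a4@(2,3):R a5@(1,4):P a6@(2,0):R a7@(3,3):R a8@(4,2):R
t=2: a0@(3,3):P a1@(2,1):P a2@(3,4):P a4@(1,3):R a5@(2,4):P a6@(3,0):R a8@(0,2):R
t=3: a0@(2,3):P a1@(3,1):P a2@(3,5):P a4@(0,3):R a5@(1,4):P a6@(4,0):R a8@(1,2):R

(1, 2)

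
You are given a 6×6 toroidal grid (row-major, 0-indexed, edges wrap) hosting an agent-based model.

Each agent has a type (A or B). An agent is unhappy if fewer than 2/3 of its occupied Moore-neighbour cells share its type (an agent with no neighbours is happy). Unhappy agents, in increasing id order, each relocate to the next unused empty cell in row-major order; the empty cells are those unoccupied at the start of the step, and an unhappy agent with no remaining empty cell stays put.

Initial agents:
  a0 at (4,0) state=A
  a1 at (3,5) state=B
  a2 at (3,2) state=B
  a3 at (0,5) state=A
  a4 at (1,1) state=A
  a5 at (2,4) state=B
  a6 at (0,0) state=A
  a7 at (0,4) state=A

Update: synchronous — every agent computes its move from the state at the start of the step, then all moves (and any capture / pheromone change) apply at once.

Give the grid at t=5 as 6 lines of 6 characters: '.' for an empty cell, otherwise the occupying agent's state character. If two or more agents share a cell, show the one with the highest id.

t=1: a0@(0,1):A a1@(0,2):B a2@(3,2):B a3@(0,5):A a4@(1,1):A a5@(2,4):B a6@(0,0):A a7@(0,4):A
t=2: a0@(0,1):A a1@(0,3):B a2@(3,2):B a3@(0,5):A a4@(1,1):A a5@(2,4):B a6@(0,0):A a7@(0,4):A
t=3: a0@(0,1):A a1@(0,2):B a2@(3,2):B a3@(0,5):A a4@(1,1):A a5@(2,4):B a6@(0,0):A a7@(1,0):A
t=4: a0@(0,1):A a1@(0,3):B a2@(3,2):B a3@(0,5):A a4@(1,1):A a5@(2,4):B a6@(0,0):A a7@(1,0):A
t=5: (unchanged — steady state)

AA.B.A
AA....
....B.
..B...
......
......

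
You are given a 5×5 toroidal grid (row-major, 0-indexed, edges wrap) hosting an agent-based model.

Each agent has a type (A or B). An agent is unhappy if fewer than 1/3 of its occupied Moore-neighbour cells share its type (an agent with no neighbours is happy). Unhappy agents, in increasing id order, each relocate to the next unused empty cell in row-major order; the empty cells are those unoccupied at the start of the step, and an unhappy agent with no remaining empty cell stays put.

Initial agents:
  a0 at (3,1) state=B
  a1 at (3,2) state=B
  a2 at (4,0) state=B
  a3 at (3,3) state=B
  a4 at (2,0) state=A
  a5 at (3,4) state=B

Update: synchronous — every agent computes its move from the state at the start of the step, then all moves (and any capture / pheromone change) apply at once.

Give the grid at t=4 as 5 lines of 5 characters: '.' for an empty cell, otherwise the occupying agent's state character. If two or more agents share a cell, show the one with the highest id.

.A...
.....
.....
.BBBB
B....

t=1: a0@(3,1):B a1@(3,2):B a2@(4,0):B a3@(3,3):B a4@(0,0):A a5@(3,4):B
t=2: a0@(3,1):B a1@(3,2):B a2@(4,0):B a3@(3,3):B a4@(0,1):A a5@(3,4):B
t=3: a0@(3,1):B a1@(3,2):B a2@(4,0):B a3@(3,3):B a4@(0,0):A a5@(3,4):B
t=4: a0@(3,1):B a1@(3,2):B a2@(4,0):B a3@(3,3):B a4@(0,1):A a5@(3,4):B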